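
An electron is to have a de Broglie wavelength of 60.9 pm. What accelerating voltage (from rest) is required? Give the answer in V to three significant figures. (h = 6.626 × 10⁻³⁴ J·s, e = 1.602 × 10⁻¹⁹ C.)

p = h/λ = 6.626 × 10⁻³⁴ / 6.090 × 10⁻¹¹ = 1.088 × 10⁻²³ kg·m/s.
KE = p²/(2m) = 6.498 × 10⁻¹⁷ J.
V = KE/e = 6.498 × 10⁻¹⁷ / (1.602 × 10⁻¹⁹) = 406 V.

V = 406 V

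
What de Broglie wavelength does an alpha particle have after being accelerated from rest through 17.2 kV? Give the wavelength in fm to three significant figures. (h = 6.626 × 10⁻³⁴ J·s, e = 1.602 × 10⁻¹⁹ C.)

KE = 2eV = 2 × 1.602 × 10⁻¹⁹ × 1.720 × 10⁴ = 5.511 × 10⁻¹⁵ J.
p = √(2mKE) = √(2 × 6.645 × 10⁻²⁷ × 5.511 × 10⁻¹⁵) = 8.558 × 10⁻²¹ kg·m/s.
λ = h/p = 6.626 × 10⁻³⁴ / 8.558 × 10⁻²¹ = 7.74 × 10⁻¹⁴ m = 77.4 fm.

λ = 77.4 fm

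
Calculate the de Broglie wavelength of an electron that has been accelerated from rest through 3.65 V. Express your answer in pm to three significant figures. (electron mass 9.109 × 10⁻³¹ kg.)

KE = eV = 1.602 × 10⁻¹⁹ × 3.650 = 5.847 × 10⁻¹⁹ J.
p = √(2mKE) = √(2 × 9.109 × 10⁻³¹ × 5.847 × 10⁻¹⁹) = 1.032 × 10⁻²⁴ kg·m/s.
λ = h/p = 6.626 × 10⁻³⁴ / 1.032 × 10⁻²⁴ = 6.42 × 10⁻¹⁰ m = 642 pm.

λ = 642 pm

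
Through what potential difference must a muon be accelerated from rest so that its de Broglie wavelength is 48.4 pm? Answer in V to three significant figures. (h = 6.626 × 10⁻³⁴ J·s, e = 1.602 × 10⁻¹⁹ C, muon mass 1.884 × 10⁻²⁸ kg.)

V = 3.10 V

p = h/λ = 6.626 × 10⁻³⁴ / 4.840 × 10⁻¹¹ = 1.369 × 10⁻²³ kg·m/s.
KE = p²/(2m) = 4.974 × 10⁻¹⁹ J.
V = KE/e = 4.974 × 10⁻¹⁹ / (1.602 × 10⁻¹⁹) = 3.10 V.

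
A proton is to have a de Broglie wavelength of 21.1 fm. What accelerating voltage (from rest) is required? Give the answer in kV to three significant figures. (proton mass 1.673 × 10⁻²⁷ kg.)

p = h/λ = 6.626 × 10⁻³⁴ / 2.110 × 10⁻¹⁴ = 3.140 × 10⁻²⁰ kg·m/s.
KE = p²/(2m) = 2.947 × 10⁻¹³ J.
V = KE/e = 2.947 × 10⁻¹³ / (1.602 × 10⁻¹⁹) = 1840 kV.

V = 1840 kV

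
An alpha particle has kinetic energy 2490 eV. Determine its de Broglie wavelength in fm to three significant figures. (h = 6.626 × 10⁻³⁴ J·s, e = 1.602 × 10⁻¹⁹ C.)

λ = 288 fm

KE = 2490 eV = 3.989 × 10⁻¹⁶ J.
p = √(2mKE) = √(2 × 6.645 × 10⁻²⁷ × 3.989 × 10⁻¹⁶) = 2.302 × 10⁻²¹ kg·m/s.
λ = h/p = 6.626 × 10⁻³⁴ / 2.302 × 10⁻²¹ = 2.88 × 10⁻¹³ m = 288 fm.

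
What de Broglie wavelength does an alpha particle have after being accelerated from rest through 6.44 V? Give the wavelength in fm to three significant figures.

KE = 2eV = 2 × 1.602 × 10⁻¹⁹ × 6.440 = 2.063 × 10⁻¹⁸ J.
p = √(2mKE) = √(2 × 6.645 × 10⁻²⁷ × 2.063 × 10⁻¹⁸) = 1.656 × 10⁻²² kg·m/s.
λ = h/p = 6.626 × 10⁻³⁴ / 1.656 × 10⁻²² = 4.00 × 10⁻¹² m = 4000 fm.

λ = 4000 fm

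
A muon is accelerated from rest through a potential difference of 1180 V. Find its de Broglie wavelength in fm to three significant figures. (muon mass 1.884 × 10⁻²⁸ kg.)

KE = eV = 1.602 × 10⁻¹⁹ × 1180 = 1.890 × 10⁻¹⁶ J.
p = √(2mKE) = √(2 × 1.884 × 10⁻²⁸ × 1.890 × 10⁻¹⁶) = 2.669 × 10⁻²² kg·m/s.
λ = h/p = 6.626 × 10⁻³⁴ / 2.669 × 10⁻²² = 2.48 × 10⁻¹² m = 2480 fm.

λ = 2480 fm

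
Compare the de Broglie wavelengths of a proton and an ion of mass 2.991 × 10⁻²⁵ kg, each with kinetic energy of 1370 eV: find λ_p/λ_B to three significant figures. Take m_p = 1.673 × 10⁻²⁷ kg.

At fixed KE, p = √(2mKE) so λ = h/p ∝ 1/√m.
λ_p/λ_B = √(m_B/m_p) = √(2.991 × 10⁻²⁵/1.673 × 10⁻²⁷) = √(178.8) = 13.4.

λ_p/λ_B = 13.4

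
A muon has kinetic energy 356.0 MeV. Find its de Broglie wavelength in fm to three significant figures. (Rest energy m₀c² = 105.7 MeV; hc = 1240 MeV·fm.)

Total energy E = KE + m₀c² = 356.0 + 105.7 = 461.7 MeV.
(pc)² = E² − (m₀c²)² = (461.7)² − (105.7)² = 2.020 × 10⁵ MeV², so pc = 449.4 MeV.
λ = hc/(pc) = 1240 MeV·fm / 449.4 MeV = 2.76 fm.

λ = 2.76 fm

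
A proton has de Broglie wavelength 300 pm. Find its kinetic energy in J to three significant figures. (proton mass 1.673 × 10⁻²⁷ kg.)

p = h/λ = 6.626 × 10⁻³⁴ / 3.000 × 10⁻¹⁰ = 2.209 × 10⁻²⁴ kg·m/s.
KE = p²/(2m) = (2.209 × 10⁻²⁴)² / (2 × 1.673 × 10⁻²⁷) = 1.458 × 10⁻²¹ J = 1.46 × 10⁻²¹ J.

KE = 1.46 × 10⁻²¹ J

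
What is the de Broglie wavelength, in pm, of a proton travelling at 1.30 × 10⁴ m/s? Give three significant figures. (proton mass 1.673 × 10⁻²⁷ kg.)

p = mv = 1.673 × 10⁻²⁷ × 1.30 × 10⁴ = 2.175 × 10⁻²³ kg·m/s.
λ = h/p = 6.626 × 10⁻³⁴ / 2.175 × 10⁻²³ = 3.05 × 10⁻¹¹ m = 30.5 pm.

λ = 30.5 pm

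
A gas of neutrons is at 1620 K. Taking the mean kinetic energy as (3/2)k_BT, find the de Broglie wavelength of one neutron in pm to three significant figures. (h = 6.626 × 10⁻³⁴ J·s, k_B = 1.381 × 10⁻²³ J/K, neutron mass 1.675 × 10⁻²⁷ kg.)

λ = 62.5 pm

KE = (3/2)k_BT = 1.5 × 1.381 × 10⁻²³ × 1620 = 3.356 × 10⁻²⁰ J.
p = √(2mKE) = √(2 × 1.675 × 10⁻²⁷ × 3.356 × 10⁻²⁰) = 1.060 × 10⁻²³ kg·m/s.
λ = h/p = 6.25 × 10⁻¹¹ m = 62.5 pm.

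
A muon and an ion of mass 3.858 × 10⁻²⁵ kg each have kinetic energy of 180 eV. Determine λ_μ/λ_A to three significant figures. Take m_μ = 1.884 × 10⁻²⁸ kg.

At fixed KE, p = √(2mKE) so λ = h/p ∝ 1/√m.
λ_μ/λ_A = √(m_A/m_μ) = √(3.858 × 10⁻²⁵/1.884 × 10⁻²⁸) = √(2048) = 45.3.

λ_μ/λ_A = 45.3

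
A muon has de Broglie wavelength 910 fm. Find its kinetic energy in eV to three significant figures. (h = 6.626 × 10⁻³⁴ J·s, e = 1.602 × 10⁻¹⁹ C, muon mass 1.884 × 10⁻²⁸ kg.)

p = h/λ = 6.626 × 10⁻³⁴ / 9.100 × 10⁻¹³ = 7.281 × 10⁻²² kg·m/s.
KE = p²/(2m) = (7.281 × 10⁻²²)² / (2 × 1.884 × 10⁻²⁸) = 1.407 × 10⁻¹⁵ J = 8780 eV.

KE = 8780 eV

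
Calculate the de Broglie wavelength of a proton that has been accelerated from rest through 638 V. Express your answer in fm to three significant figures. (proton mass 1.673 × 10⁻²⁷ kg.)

KE = eV = 1.602 × 10⁻¹⁹ × 638.0 = 1.022 × 10⁻¹⁶ J.
p = √(2mKE) = √(2 × 1.673 × 10⁻²⁷ × 1.022 × 10⁻¹⁶) = 5.848 × 10⁻²² kg·m/s.
λ = h/p = 6.626 × 10⁻³⁴ / 5.848 × 10⁻²² = 1.13 × 10⁻¹² m = 1130 fm.

λ = 1130 fm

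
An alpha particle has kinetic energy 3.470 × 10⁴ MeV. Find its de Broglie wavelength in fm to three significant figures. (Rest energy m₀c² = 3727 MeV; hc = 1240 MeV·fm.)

Total energy E = KE + m₀c² = 3.470 × 10⁴ + 3727 = 38427 MeV.
(pc)² = E² − (m₀c²)² = (38427)² − (3727)² = 1.463 × 10⁹ MeV², so pc = 3.825 × 10⁴ MeV.
λ = hc/(pc) = 1240 MeV·fm / 3.825 × 10⁴ MeV = 0.0324 fm.

λ = 0.0324 fm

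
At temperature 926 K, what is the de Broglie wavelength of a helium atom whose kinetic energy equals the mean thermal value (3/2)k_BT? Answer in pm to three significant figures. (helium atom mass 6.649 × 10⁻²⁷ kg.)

KE = (3/2)k_BT = 1.5 × 1.381 × 10⁻²³ × 926 = 1.918 × 10⁻²⁰ J.
p = √(2mKE) = √(2 × 6.649 × 10⁻²⁷ × 1.918 × 10⁻²⁰) = 1.597 × 10⁻²³ kg·m/s.
λ = h/p = 4.15 × 10⁻¹¹ m = 41.5 pm.

λ = 41.5 pm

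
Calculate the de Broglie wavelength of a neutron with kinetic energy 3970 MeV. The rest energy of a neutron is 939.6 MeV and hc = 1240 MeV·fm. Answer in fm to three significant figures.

λ = 0.257 fm

Total energy E = KE + m₀c² = 3970 + 939.6 = 4909.6 MeV.
(pc)² = E² − (m₀c²)² = (4909.6)² − (939.6)² = 2.322 × 10⁷ MeV², so pc = 4819 MeV.
λ = hc/(pc) = 1240 MeV·fm / 4819 MeV = 0.257 fm.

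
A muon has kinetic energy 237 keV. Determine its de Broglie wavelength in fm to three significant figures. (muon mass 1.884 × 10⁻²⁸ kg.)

λ = 175 fm

KE = 237 keV = 3.797 × 10⁻¹⁴ J.
p = √(2mKE) = √(2 × 1.884 × 10⁻²⁸ × 3.797 × 10⁻¹⁴) = 3.782 × 10⁻²¹ kg·m/s.
λ = h/p = 6.626 × 10⁻³⁴ / 3.782 × 10⁻²¹ = 1.75 × 10⁻¹³ m = 175 fm.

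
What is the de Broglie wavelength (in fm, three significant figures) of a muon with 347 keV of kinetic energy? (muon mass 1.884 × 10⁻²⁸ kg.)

λ = 145 fm

KE = 347 keV = 5.559 × 10⁻¹⁴ J.
p = √(2mKE) = √(2 × 1.884 × 10⁻²⁸ × 5.559 × 10⁻¹⁴) = 4.577 × 10⁻²¹ kg·m/s.
λ = h/p = 6.626 × 10⁻³⁴ / 4.577 × 10⁻²¹ = 1.45 × 10⁻¹³ m = 145 fm.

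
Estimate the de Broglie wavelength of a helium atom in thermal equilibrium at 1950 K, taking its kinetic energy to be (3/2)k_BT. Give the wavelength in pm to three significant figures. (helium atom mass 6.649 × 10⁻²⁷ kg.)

KE = (3/2)k_BT = 1.5 × 1.381 × 10⁻²³ × 1950 = 4.039 × 10⁻²⁰ J.
p = √(2mKE) = √(2 × 6.649 × 10⁻²⁷ × 4.039 × 10⁻²⁰) = 2.318 × 10⁻²³ kg·m/s.
λ = h/p = 2.86 × 10⁻¹¹ m = 28.6 pm.

λ = 28.6 pm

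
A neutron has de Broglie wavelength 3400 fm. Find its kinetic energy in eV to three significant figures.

p = h/λ = 6.626 × 10⁻³⁴ / 3.400 × 10⁻¹² = 1.949 × 10⁻²² kg·m/s.
KE = p²/(2m) = (1.949 × 10⁻²²)² / (2 × 1.675 × 10⁻²⁷) = 1.134 × 10⁻¹⁷ J = 70.8 eV.

KE = 70.8 eV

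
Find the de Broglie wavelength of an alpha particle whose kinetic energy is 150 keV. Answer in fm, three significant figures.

KE = 150 keV = 2.403 × 10⁻¹⁴ J.
p = √(2mKE) = √(2 × 6.645 × 10⁻²⁷ × 2.403 × 10⁻¹⁴) = 1.787 × 10⁻²⁰ kg·m/s.
λ = h/p = 6.626 × 10⁻³⁴ / 1.787 × 10⁻²⁰ = 3.71 × 10⁻¹⁴ m = 37.1 fm.

λ = 37.1 fm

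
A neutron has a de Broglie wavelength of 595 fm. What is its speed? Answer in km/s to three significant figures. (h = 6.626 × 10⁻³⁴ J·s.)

p = h/λ = 6.626 × 10⁻³⁴ / 5.950 × 10⁻¹³ = 1.114 × 10⁻²¹ kg·m/s.
v = p/m = 1.114 × 10⁻²¹ / 1.675 × 10⁻²⁷ = 6.65 × 10⁵ m/s = 665 km/s.

v = 665 km/s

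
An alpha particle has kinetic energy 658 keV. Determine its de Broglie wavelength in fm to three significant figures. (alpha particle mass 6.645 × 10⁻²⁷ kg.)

λ = 17.7 fm

KE = 658 keV = 1.054 × 10⁻¹³ J.
p = √(2mKE) = √(2 × 6.645 × 10⁻²⁷ × 1.054 × 10⁻¹³) = 3.743 × 10⁻²⁰ kg·m/s.
λ = h/p = 6.626 × 10⁻³⁴ / 3.743 × 10⁻²⁰ = 1.77 × 10⁻¹⁴ m = 17.7 fm.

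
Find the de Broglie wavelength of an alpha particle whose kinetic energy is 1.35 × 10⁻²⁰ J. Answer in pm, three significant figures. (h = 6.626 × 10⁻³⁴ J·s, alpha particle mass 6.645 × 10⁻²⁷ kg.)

λ = 49.5 pm

p = √(2mKE) = √(2 × 6.645 × 10⁻²⁷ × 1.350 × 10⁻²⁰) = 1.339 × 10⁻²³ kg·m/s.
λ = h/p = 6.626 × 10⁻³⁴ / 1.339 × 10⁻²³ = 4.95 × 10⁻¹¹ m = 49.5 pm.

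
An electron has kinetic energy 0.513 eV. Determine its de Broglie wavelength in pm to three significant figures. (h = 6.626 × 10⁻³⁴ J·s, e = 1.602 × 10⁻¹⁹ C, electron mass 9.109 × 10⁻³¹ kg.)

λ = 1710 pm

KE = 0.513 eV = 8.218 × 10⁻²⁰ J.
p = √(2mKE) = √(2 × 9.109 × 10⁻³¹ × 8.218 × 10⁻²⁰) = 3.869 × 10⁻²⁵ kg·m/s.
λ = h/p = 6.626 × 10⁻³⁴ / 3.869 × 10⁻²⁵ = 1.71 × 10⁻⁹ m = 1710 pm.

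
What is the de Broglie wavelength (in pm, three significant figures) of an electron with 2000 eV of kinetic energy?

KE = 2000 eV = 3.204 × 10⁻¹⁶ J.
p = √(2mKE) = √(2 × 9.109 × 10⁻³¹ × 3.204 × 10⁻¹⁶) = 2.416 × 10⁻²³ kg·m/s.
λ = h/p = 6.626 × 10⁻³⁴ / 2.416 × 10⁻²³ = 2.74 × 10⁻¹¹ m = 27.4 pm.

λ = 27.4 pm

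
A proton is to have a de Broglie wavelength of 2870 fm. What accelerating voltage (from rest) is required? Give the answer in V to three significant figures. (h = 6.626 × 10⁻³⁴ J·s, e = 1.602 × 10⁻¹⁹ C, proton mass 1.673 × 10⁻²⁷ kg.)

p = h/λ = 6.626 × 10⁻³⁴ / 2.870 × 10⁻¹² = 2.309 × 10⁻²² kg·m/s.
KE = p²/(2m) = 1.593 × 10⁻¹⁷ J.
V = KE/e = 1.593 × 10⁻¹⁷ / (1.602 × 10⁻¹⁹) = 99.4 V.

V = 99.4 V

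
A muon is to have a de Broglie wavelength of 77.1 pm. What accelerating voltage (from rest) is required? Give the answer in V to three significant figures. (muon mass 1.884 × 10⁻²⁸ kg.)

V = 1.22 V

p = h/λ = 6.626 × 10⁻³⁴ / 7.710 × 10⁻¹¹ = 8.594 × 10⁻²⁴ kg·m/s.
KE = p²/(2m) = 1.960 × 10⁻¹⁹ J.
V = KE/e = 1.960 × 10⁻¹⁹ / (1.602 × 10⁻¹⁹) = 1.22 V.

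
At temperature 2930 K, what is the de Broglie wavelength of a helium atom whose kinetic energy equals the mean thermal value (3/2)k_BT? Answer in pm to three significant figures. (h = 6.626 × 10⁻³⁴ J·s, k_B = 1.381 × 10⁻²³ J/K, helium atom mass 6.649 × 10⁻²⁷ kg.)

KE = (3/2)k_BT = 1.5 × 1.381 × 10⁻²³ × 2930 = 6.069 × 10⁻²⁰ J.
p = √(2mKE) = √(2 × 6.649 × 10⁻²⁷ × 6.069 × 10⁻²⁰) = 2.841 × 10⁻²³ kg·m/s.
λ = h/p = 2.33 × 10⁻¹¹ m = 23.3 pm.

λ = 23.3 pm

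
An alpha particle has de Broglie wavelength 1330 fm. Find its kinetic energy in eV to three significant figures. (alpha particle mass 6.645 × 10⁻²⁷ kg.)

KE = 117 eV

p = h/λ = 6.626 × 10⁻³⁴ / 1.330 × 10⁻¹² = 4.982 × 10⁻²² kg·m/s.
KE = p²/(2m) = (4.982 × 10⁻²²)² / (2 × 6.645 × 10⁻²⁷) = 1.868 × 10⁻¹⁷ J = 117 eV.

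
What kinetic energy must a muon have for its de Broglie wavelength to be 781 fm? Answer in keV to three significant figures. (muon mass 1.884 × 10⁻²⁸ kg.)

KE = 11.9 keV

p = h/λ = 6.626 × 10⁻³⁴ / 7.810 × 10⁻¹³ = 8.484 × 10⁻²² kg·m/s.
KE = p²/(2m) = (8.484 × 10⁻²²)² / (2 × 1.884 × 10⁻²⁸) = 1.910 × 10⁻¹⁵ J = 11.9 keV.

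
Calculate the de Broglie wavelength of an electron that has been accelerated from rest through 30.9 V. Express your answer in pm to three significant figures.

KE = eV = 1.602 × 10⁻¹⁹ × 30.90 = 4.950 × 10⁻¹⁸ J.
p = √(2mKE) = √(2 × 9.109 × 10⁻³¹ × 4.950 × 10⁻¹⁸) = 3.003 × 10⁻²⁴ kg·m/s.
λ = h/p = 6.626 × 10⁻³⁴ / 3.003 × 10⁻²⁴ = 2.21 × 10⁻¹⁰ m = 221 pm.

λ = 221 pm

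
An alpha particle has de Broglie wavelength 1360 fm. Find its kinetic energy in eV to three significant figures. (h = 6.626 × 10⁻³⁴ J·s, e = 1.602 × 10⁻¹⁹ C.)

KE = 111 eV

p = h/λ = 6.626 × 10⁻³⁴ / 1.360 × 10⁻¹² = 4.872 × 10⁻²² kg·m/s.
KE = p²/(2m) = (4.872 × 10⁻²²)² / (2 × 6.645 × 10⁻²⁷) = 1.786 × 10⁻¹⁷ J = 111 eV.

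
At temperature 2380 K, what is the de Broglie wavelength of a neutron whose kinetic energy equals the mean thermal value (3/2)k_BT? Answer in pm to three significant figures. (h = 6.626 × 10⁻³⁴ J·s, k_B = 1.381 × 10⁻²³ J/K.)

KE = (3/2)k_BT = 1.5 × 1.381 × 10⁻²³ × 2380 = 4.930 × 10⁻²⁰ J.
p = √(2mKE) = √(2 × 1.675 × 10⁻²⁷ × 4.930 × 10⁻²⁰) = 1.285 × 10⁻²³ kg·m/s.
λ = h/p = 5.16 × 10⁻¹¹ m = 51.6 pm.

λ = 51.6 pm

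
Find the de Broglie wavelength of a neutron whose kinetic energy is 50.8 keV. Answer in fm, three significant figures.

λ = 127 fm

KE = 50.8 keV = 8.138 × 10⁻¹⁵ J.
p = √(2mKE) = √(2 × 1.675 × 10⁻²⁷ × 8.138 × 10⁻¹⁵) = 5.221 × 10⁻²¹ kg·m/s.
λ = h/p = 6.626 × 10⁻³⁴ / 5.221 × 10⁻²¹ = 1.27 × 10⁻¹³ m = 127 fm.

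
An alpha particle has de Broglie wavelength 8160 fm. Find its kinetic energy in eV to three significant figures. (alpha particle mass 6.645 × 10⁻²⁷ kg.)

KE = 3.10 eV

p = h/λ = 6.626 × 10⁻³⁴ / 8.160 × 10⁻¹² = 8.120 × 10⁻²³ kg·m/s.
KE = p²/(2m) = (8.120 × 10⁻²³)² / (2 × 6.645 × 10⁻²⁷) = 4.961 × 10⁻¹⁹ J = 3.10 eV.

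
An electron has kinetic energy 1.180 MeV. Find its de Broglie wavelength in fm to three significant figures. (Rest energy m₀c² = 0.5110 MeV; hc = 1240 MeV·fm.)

Total energy E = KE + m₀c² = 1.180 + 0.5110 = 1.6910 MeV.
(pc)² = E² − (m₀c²)² = (1.6910)² − (0.5110)² = 2.598 MeV², so pc = 1.612 MeV.
λ = hc/(pc) = 1240 MeV·fm / 1.612 MeV = 769 fm.

λ = 769 fm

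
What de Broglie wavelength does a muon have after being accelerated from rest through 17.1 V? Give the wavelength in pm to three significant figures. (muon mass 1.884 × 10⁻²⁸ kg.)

KE = eV = 1.602 × 10⁻¹⁹ × 17.10 = 2.739 × 10⁻¹⁸ J.
p = √(2mKE) = √(2 × 1.884 × 10⁻²⁸ × 2.739 × 10⁻¹⁸) = 3.213 × 10⁻²³ kg·m/s.
λ = h/p = 6.626 × 10⁻³⁴ / 3.213 × 10⁻²³ = 2.06 × 10⁻¹¹ m = 20.6 pm.

λ = 20.6 pm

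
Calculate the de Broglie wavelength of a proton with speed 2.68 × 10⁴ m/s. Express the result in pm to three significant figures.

p = mv = 1.673 × 10⁻²⁷ × 2.68 × 10⁴ = 4.484 × 10⁻²³ kg·m/s.
λ = h/p = 6.626 × 10⁻³⁴ / 4.484 × 10⁻²³ = 1.48 × 10⁻¹¹ m = 14.8 pm.

λ = 14.8 pm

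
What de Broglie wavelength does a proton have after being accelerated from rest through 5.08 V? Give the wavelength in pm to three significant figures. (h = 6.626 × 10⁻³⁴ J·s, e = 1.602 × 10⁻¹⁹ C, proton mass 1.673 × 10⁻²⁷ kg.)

λ = 12.7 pm

KE = eV = 1.602 × 10⁻¹⁹ × 5.080 = 8.138 × 10⁻¹⁹ J.
p = √(2mKE) = √(2 × 1.673 × 10⁻²⁷ × 8.138 × 10⁻¹⁹) = 5.218 × 10⁻²³ kg·m/s.
λ = h/p = 6.626 × 10⁻³⁴ / 5.218 × 10⁻²³ = 1.27 × 10⁻¹¹ m = 12.7 pm.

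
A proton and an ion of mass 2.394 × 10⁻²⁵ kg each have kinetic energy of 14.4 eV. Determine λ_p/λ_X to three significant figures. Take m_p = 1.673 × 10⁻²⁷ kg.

At fixed KE, p = √(2mKE) so λ = h/p ∝ 1/√m.
λ_p/λ_X = √(m_X/m_p) = √(2.394 × 10⁻²⁵/1.673 × 10⁻²⁷) = √(143.1) = 12.0.

λ_p/λ_X = 12.0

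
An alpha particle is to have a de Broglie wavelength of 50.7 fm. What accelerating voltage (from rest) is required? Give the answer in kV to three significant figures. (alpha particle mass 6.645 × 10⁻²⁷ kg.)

V = 40.1 kV

p = h/λ = 6.626 × 10⁻³⁴ / 5.070 × 10⁻¹⁴ = 1.307 × 10⁻²⁰ kg·m/s.
KE = p²/(2m) = 1.285 × 10⁻¹⁴ J.
V = KE/2e = 1.285 × 10⁻¹⁴ / (2 × 1.602 × 10⁻¹⁹) = 40.1 kV.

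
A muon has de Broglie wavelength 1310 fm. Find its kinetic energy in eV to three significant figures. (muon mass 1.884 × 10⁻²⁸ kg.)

KE = 4240 eV

p = h/λ = 6.626 × 10⁻³⁴ / 1.310 × 10⁻¹² = 5.058 × 10⁻²² kg·m/s.
KE = p²/(2m) = (5.058 × 10⁻²²)² / (2 × 1.884 × 10⁻²⁸) = 6.790 × 10⁻¹⁶ J = 4240 eV.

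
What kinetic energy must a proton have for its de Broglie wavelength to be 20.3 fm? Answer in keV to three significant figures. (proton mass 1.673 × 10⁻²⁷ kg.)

KE = 1990 keV

p = h/λ = 6.626 × 10⁻³⁴ / 2.030 × 10⁻¹⁴ = 3.264 × 10⁻²⁰ kg·m/s.
KE = p²/(2m) = (3.264 × 10⁻²⁰)² / (2 × 1.673 × 10⁻²⁷) = 3.184 × 10⁻¹³ J = 1990 keV.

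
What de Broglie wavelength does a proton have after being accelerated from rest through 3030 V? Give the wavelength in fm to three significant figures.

KE = eV = 1.602 × 10⁻¹⁹ × 3030 = 4.854 × 10⁻¹⁶ J.
p = √(2mKE) = √(2 × 1.673 × 10⁻²⁷ × 4.854 × 10⁻¹⁶) = 1.274 × 10⁻²¹ kg·m/s.
λ = h/p = 6.626 × 10⁻³⁴ / 1.274 × 10⁻²¹ = 5.20 × 10⁻¹³ m = 520 fm.

λ = 520 fm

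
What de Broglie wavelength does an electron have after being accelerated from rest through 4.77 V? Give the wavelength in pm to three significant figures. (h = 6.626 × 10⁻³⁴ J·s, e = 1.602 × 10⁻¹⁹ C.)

λ = 562 pm

KE = eV = 1.602 × 10⁻¹⁹ × 4.770 = 7.642 × 10⁻¹⁹ J.
p = √(2mKE) = √(2 × 9.109 × 10⁻³¹ × 7.642 × 10⁻¹⁹) = 1.180 × 10⁻²⁴ kg·m/s.
λ = h/p = 6.626 × 10⁻³⁴ / 1.180 × 10⁻²⁴ = 5.62 × 10⁻¹⁰ m = 562 pm.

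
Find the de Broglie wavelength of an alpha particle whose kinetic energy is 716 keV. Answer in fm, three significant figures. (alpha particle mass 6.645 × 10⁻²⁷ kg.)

KE = 716 keV = 1.147 × 10⁻¹³ J.
p = √(2mKE) = √(2 × 6.645 × 10⁻²⁷ × 1.147 × 10⁻¹³) = 3.904 × 10⁻²⁰ kg·m/s.
λ = h/p = 6.626 × 10⁻³⁴ / 3.904 × 10⁻²⁰ = 1.70 × 10⁻¹⁴ m = 17.0 fm.

λ = 17.0 fm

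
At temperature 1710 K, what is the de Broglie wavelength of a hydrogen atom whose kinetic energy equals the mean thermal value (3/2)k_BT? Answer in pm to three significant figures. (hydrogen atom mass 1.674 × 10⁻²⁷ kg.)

KE = (3/2)k_BT = 1.5 × 1.381 × 10⁻²³ × 1710 = 3.542 × 10⁻²⁰ J.
p = √(2mKE) = √(2 × 1.674 × 10⁻²⁷ × 3.542 × 10⁻²⁰) = 1.089 × 10⁻²³ kg·m/s.
λ = h/p = 6.08 × 10⁻¹¹ m = 60.8 pm.

λ = 60.8 pm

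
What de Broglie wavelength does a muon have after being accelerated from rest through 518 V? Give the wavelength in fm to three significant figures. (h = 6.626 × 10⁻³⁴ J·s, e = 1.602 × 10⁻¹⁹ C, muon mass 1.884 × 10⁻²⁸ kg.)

KE = eV = 1.602 × 10⁻¹⁹ × 518.0 = 8.298 × 10⁻¹⁷ J.
p = √(2mKE) = √(2 × 1.884 × 10⁻²⁸ × 8.298 × 10⁻¹⁷) = 1.768 × 10⁻²² kg·m/s.
λ = h/p = 6.626 × 10⁻³⁴ / 1.768 × 10⁻²² = 3.75 × 10⁻¹² m = 3750 fm.

λ = 3750 fm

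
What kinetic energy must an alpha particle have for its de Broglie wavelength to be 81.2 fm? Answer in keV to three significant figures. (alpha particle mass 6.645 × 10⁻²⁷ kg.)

KE = 31.3 keV

p = h/λ = 6.626 × 10⁻³⁴ / 8.120 × 10⁻¹⁴ = 8.160 × 10⁻²¹ kg·m/s.
KE = p²/(2m) = (8.160 × 10⁻²¹)² / (2 × 6.645 × 10⁻²⁷) = 5.010 × 10⁻¹⁵ J = 31.3 keV.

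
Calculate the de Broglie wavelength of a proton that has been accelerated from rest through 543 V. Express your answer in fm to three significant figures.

λ = 1230 fm

KE = eV = 1.602 × 10⁻¹⁹ × 543.0 = 8.699 × 10⁻¹⁷ J.
p = √(2mKE) = √(2 × 1.673 × 10⁻²⁷ × 8.699 × 10⁻¹⁷) = 5.395 × 10⁻²² kg·m/s.
λ = h/p = 6.626 × 10⁻³⁴ / 5.395 × 10⁻²² = 1.23 × 10⁻¹² m = 1230 fm.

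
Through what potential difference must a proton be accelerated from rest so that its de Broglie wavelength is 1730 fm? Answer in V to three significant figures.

p = h/λ = 6.626 × 10⁻³⁴ / 1.730 × 10⁻¹² = 3.830 × 10⁻²² kg·m/s.
KE = p²/(2m) = 4.384 × 10⁻¹⁷ J.
V = KE/e = 4.384 × 10⁻¹⁷ / (1.602 × 10⁻¹⁹) = 274 V.

V = 274 V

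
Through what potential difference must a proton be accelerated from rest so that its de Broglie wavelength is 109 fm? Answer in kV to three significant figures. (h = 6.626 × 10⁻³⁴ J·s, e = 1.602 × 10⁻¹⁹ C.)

p = h/λ = 6.626 × 10⁻³⁴ / 1.090 × 10⁻¹³ = 6.079 × 10⁻²¹ kg·m/s.
KE = p²/(2m) = 1.104 × 10⁻¹⁴ J.
V = KE/e = 1.104 × 10⁻¹⁴ / (1.602 × 10⁻¹⁹) = 68.9 kV.

V = 68.9 kV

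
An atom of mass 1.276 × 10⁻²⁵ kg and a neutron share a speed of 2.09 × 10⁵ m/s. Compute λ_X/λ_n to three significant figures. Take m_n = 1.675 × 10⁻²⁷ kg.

At fixed v, p = mv so λ = h/(mv) ∝ 1/m.
λ_X/λ_n = m_n/m_X = 1.675 × 10⁻²⁷/1.276 × 10⁻²⁵ = 0.0131.

λ_X/λ_n = 0.0131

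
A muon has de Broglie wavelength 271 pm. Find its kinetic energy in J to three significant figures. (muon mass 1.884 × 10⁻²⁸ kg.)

KE = 1.59 × 10⁻²⁰ J

p = h/λ = 6.626 × 10⁻³⁴ / 2.710 × 10⁻¹⁰ = 2.445 × 10⁻²⁴ kg·m/s.
KE = p²/(2m) = (2.445 × 10⁻²⁴)² / (2 × 1.884 × 10⁻²⁸) = 1.587 × 10⁻²⁰ J = 1.59 × 10⁻²⁰ J.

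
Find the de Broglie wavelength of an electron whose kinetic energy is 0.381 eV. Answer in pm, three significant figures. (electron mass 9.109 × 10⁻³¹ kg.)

KE = 0.381 eV = 6.104 × 10⁻²⁰ J.
p = √(2mKE) = √(2 × 9.109 × 10⁻³¹ × 6.104 × 10⁻²⁰) = 3.335 × 10⁻²⁵ kg·m/s.
λ = h/p = 6.626 × 10⁻³⁴ / 3.335 × 10⁻²⁵ = 1.99 × 10⁻⁹ m = 1990 pm.

λ = 1990 pm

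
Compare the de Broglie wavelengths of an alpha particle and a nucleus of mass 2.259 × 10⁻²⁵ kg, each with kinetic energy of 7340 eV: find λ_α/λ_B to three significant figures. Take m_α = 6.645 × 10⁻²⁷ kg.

λ_α/λ_B = 5.83

At fixed KE, p = √(2mKE) so λ = h/p ∝ 1/√m.
λ_α/λ_B = √(m_B/m_α) = √(2.259 × 10⁻²⁵/6.645 × 10⁻²⁷) = √(34.00) = 5.83.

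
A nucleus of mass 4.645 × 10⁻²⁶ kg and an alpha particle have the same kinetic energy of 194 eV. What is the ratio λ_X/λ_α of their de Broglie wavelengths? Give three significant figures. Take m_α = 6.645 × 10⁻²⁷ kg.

At fixed KE, p = √(2mKE) so λ = h/p ∝ 1/√m.
λ_X/λ_α = √(m_α/m_X) = √(6.645 × 10⁻²⁷/4.645 × 10⁻²⁶) = √(0.1431) = 0.378.

λ_X/λ_α = 0.378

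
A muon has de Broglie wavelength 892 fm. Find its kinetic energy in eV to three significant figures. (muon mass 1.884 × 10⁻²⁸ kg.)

p = h/λ = 6.626 × 10⁻³⁴ / 8.920 × 10⁻¹³ = 7.428 × 10⁻²² kg·m/s.
KE = p²/(2m) = (7.428 × 10⁻²²)² / (2 × 1.884 × 10⁻²⁸) = 1.464 × 10⁻¹⁵ J = 9140 eV.

KE = 9140 eV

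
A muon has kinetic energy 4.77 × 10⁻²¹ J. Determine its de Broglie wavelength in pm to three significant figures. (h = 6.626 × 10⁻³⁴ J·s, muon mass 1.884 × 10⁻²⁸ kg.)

p = √(2mKE) = √(2 × 1.884 × 10⁻²⁸ × 4.770 × 10⁻²¹) = 1.341 × 10⁻²⁴ kg·m/s.
λ = h/p = 6.626 × 10⁻³⁴ / 1.341 × 10⁻²⁴ = 4.94 × 10⁻¹⁰ m = 494 pm.

λ = 494 pm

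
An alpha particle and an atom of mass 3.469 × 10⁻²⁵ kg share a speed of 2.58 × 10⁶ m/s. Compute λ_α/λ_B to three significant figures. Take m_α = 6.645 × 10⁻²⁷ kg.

At fixed v, p = mv so λ = h/(mv) ∝ 1/m.
λ_α/λ_B = m_B/m_α = 3.469 × 10⁻²⁵/6.645 × 10⁻²⁷ = 52.2.

λ_α/λ_B = 52.2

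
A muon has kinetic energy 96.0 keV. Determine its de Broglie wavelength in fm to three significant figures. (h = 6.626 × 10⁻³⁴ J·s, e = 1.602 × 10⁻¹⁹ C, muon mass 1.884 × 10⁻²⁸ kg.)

KE = 96.0 keV = 1.538 × 10⁻¹⁴ J.
p = √(2mKE) = √(2 × 1.884 × 10⁻²⁸ × 1.538 × 10⁻¹⁴) = 2.407 × 10⁻²¹ kg·m/s.
λ = h/p = 6.626 × 10⁻³⁴ / 2.407 × 10⁻²¹ = 2.75 × 10⁻¹³ m = 275 fm.

λ = 275 fm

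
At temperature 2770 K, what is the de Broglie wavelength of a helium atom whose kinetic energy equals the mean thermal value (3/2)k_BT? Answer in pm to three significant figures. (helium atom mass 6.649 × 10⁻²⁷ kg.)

KE = (3/2)k_BT = 1.5 × 1.381 × 10⁻²³ × 2770 = 5.738 × 10⁻²⁰ J.
p = √(2mKE) = √(2 × 6.649 × 10⁻²⁷ × 5.738 × 10⁻²⁰) = 2.762 × 10⁻²³ kg·m/s.
λ = h/p = 2.40 × 10⁻¹¹ m = 24.0 pm.

λ = 24.0 pm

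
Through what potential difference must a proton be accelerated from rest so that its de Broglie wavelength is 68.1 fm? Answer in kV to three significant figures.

V = 177 kV

p = h/λ = 6.626 × 10⁻³⁴ / 6.810 × 10⁻¹⁴ = 9.730 × 10⁻²¹ kg·m/s.
KE = p²/(2m) = 2.829 × 10⁻¹⁴ J.
V = KE/e = 2.829 × 10⁻¹⁴ / (1.602 × 10⁻¹⁹) = 177 kV.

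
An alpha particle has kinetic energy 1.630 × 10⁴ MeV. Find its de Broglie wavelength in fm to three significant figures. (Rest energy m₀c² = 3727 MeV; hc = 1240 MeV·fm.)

λ = 0.0630 fm

Total energy E = KE + m₀c² = 1.630 × 10⁴ + 3727 = 20027 MeV.
(pc)² = E² − (m₀c²)² = (20027)² − (3727)² = 3.872 × 10⁸ MeV², so pc = 1.968 × 10⁴ MeV.
λ = hc/(pc) = 1240 MeV·fm / 1.968 × 10⁴ MeV = 0.0630 fm.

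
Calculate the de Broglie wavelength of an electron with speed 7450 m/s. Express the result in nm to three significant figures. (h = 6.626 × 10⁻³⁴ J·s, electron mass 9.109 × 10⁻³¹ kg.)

p = mv = 9.109 × 10⁻³¹ × 7450 = 6.786 × 10⁻²⁷ kg·m/s.
λ = h/p = 6.626 × 10⁻³⁴ / 6.786 × 10⁻²⁷ = 9.76 × 10⁻⁸ m = 97.6 nm.

λ = 97.6 nm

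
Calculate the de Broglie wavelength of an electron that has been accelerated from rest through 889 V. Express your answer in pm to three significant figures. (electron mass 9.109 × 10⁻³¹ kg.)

KE = eV = 1.602 × 10⁻¹⁹ × 889.0 = 1.424 × 10⁻¹⁶ J.
p = √(2mKE) = √(2 × 9.109 × 10⁻³¹ × 1.424 × 10⁻¹⁶) = 1.611 × 10⁻²³ kg·m/s.
λ = h/p = 6.626 × 10⁻³⁴ / 1.611 × 10⁻²³ = 4.11 × 10⁻¹¹ m = 41.1 pm.

λ = 41.1 pm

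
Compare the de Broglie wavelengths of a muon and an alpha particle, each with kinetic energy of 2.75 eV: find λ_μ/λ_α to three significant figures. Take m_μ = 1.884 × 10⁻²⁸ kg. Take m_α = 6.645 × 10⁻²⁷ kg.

At fixed KE, p = √(2mKE) so λ = h/p ∝ 1/√m.
λ_μ/λ_α = √(m_α/m_μ) = √(6.645 × 10⁻²⁷/1.884 × 10⁻²⁸) = √(35.27) = 5.94.

λ_μ/λ_α = 5.94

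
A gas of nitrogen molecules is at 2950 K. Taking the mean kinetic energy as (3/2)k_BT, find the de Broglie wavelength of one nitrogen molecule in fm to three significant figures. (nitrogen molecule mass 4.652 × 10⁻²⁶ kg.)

λ = 8790 fm

KE = (3/2)k_BT = 1.5 × 1.381 × 10⁻²³ × 2950 = 6.111 × 10⁻²⁰ J.
p = √(2mKE) = √(2 × 4.652 × 10⁻²⁶ × 6.111 × 10⁻²⁰) = 7.540 × 10⁻²³ kg·m/s.
λ = h/p = 8.79 × 10⁻¹² m = 8790 fm.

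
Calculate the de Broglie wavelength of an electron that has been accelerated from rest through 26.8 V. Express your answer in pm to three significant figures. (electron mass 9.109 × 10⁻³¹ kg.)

λ = 237 pm

KE = eV = 1.602 × 10⁻¹⁹ × 26.80 = 4.293 × 10⁻¹⁸ J.
p = √(2mKE) = √(2 × 9.109 × 10⁻³¹ × 4.293 × 10⁻¹⁸) = 2.797 × 10⁻²⁴ kg·m/s.
λ = h/p = 6.626 × 10⁻³⁴ / 2.797 × 10⁻²⁴ = 2.37 × 10⁻¹⁰ m = 237 pm.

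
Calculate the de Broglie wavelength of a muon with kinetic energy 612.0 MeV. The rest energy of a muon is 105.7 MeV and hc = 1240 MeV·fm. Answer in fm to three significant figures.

Total energy E = KE + m₀c² = 612.0 + 105.7 = 717.7 MeV.
(pc)² = E² − (m₀c²)² = (717.7)² − (105.7)² = 5.039 × 10⁵ MeV², so pc = 709.9 MeV.
λ = hc/(pc) = 1240 MeV·fm / 709.9 MeV = 1.75 fm.

λ = 1.75 fm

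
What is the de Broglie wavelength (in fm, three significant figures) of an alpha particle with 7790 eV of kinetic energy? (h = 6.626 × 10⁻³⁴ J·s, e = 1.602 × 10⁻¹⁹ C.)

λ = 163 fm

KE = 7790 eV = 1.248 × 10⁻¹⁵ J.
p = √(2mKE) = √(2 × 6.645 × 10⁻²⁷ × 1.248 × 10⁻¹⁵) = 4.073 × 10⁻²¹ kg·m/s.
λ = h/p = 6.626 × 10⁻³⁴ / 4.073 × 10⁻²¹ = 1.63 × 10⁻¹³ m = 163 fm.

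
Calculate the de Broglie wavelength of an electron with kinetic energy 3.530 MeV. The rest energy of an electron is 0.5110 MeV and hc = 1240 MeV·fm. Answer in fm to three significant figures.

λ = 309 fm

Total energy E = KE + m₀c² = 3.530 + 0.5110 = 4.0410 MeV.
(pc)² = E² − (m₀c²)² = (4.0410)² − (0.5110)² = 16.07 MeV², so pc = 4.009 MeV.
λ = hc/(pc) = 1240 MeV·fm / 4.009 MeV = 309 fm.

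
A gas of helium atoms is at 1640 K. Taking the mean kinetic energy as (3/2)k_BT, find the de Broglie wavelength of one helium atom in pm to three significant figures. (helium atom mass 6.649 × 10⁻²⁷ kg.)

λ = 31.2 pm

KE = (3/2)k_BT = 1.5 × 1.381 × 10⁻²³ × 1640 = 3.397 × 10⁻²⁰ J.
p = √(2mKE) = √(2 × 6.649 × 10⁻²⁷ × 3.397 × 10⁻²⁰) = 2.125 × 10⁻²³ kg·m/s.
λ = h/p = 3.12 × 10⁻¹¹ m = 31.2 pm.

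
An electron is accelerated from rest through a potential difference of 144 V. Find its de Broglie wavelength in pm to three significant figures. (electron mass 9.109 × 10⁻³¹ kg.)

KE = eV = 1.602 × 10⁻¹⁹ × 144.0 = 2.307 × 10⁻¹⁷ J.
p = √(2mKE) = √(2 × 9.109 × 10⁻³¹ × 2.307 × 10⁻¹⁷) = 6.483 × 10⁻²⁴ kg·m/s.
λ = h/p = 6.626 × 10⁻³⁴ / 6.483 × 10⁻²⁴ = 1.02 × 10⁻¹⁰ m = 102 pm.

λ = 102 pm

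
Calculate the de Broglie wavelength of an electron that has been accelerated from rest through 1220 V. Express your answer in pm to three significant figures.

KE = eV = 1.602 × 10⁻¹⁹ × 1220 = 1.954 × 10⁻¹⁶ J.
p = √(2mKE) = √(2 × 9.109 × 10⁻³¹ × 1.954 × 10⁻¹⁶) = 1.887 × 10⁻²³ kg·m/s.
λ = h/p = 6.626 × 10⁻³⁴ / 1.887 × 10⁻²³ = 3.51 × 10⁻¹¹ m = 35.1 pm.

λ = 35.1 pm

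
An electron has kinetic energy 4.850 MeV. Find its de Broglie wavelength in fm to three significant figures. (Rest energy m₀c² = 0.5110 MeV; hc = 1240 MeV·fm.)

λ = 232 fm

Total energy E = KE + m₀c² = 4.850 + 0.5110 = 5.3610 MeV.
(pc)² = E² − (m₀c²)² = (5.3610)² − (0.5110)² = 28.48 MeV², so pc = 5.337 MeV.
λ = hc/(pc) = 1240 MeV·fm / 5.337 MeV = 232 fm.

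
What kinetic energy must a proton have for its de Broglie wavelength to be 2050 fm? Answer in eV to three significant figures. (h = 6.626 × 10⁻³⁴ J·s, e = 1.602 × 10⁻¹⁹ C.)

KE = 195 eV

p = h/λ = 6.626 × 10⁻³⁴ / 2.050 × 10⁻¹² = 3.232 × 10⁻²² kg·m/s.
KE = p²/(2m) = (3.232 × 10⁻²²)² / (2 × 1.673 × 10⁻²⁷) = 3.122 × 10⁻¹⁷ J = 195 eV.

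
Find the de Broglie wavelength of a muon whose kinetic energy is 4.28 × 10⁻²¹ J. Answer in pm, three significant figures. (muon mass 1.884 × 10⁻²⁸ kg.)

p = √(2mKE) = √(2 × 1.884 × 10⁻²⁸ × 4.280 × 10⁻²¹) = 1.270 × 10⁻²⁴ kg·m/s.
λ = h/p = 6.626 × 10⁻³⁴ / 1.270 × 10⁻²⁴ = 5.22 × 10⁻¹⁰ m = 522 pm.

λ = 522 pm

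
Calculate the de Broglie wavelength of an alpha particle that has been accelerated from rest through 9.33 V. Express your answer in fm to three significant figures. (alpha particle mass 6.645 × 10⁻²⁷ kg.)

λ = 3320 fm

KE = 2eV = 2 × 1.602 × 10⁻¹⁹ × 9.330 = 2.989 × 10⁻¹⁸ J.
p = √(2mKE) = √(2 × 6.645 × 10⁻²⁷ × 2.989 × 10⁻¹⁸) = 1.993 × 10⁻²² kg·m/s.
λ = h/p = 6.626 × 10⁻³⁴ / 1.993 × 10⁻²² = 3.32 × 10⁻¹² m = 3320 fm.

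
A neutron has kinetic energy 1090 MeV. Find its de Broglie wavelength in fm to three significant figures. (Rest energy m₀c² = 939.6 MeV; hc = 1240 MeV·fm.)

λ = 0.689 fm

Total energy E = KE + m₀c² = 1090 + 939.6 = 2029.6 MeV.
(pc)² = E² − (m₀c²)² = (2029.6)² − (939.6)² = 3.236 × 10⁶ MeV², so pc = 1799 MeV.
λ = hc/(pc) = 1240 MeV·fm / 1799 MeV = 0.689 fm.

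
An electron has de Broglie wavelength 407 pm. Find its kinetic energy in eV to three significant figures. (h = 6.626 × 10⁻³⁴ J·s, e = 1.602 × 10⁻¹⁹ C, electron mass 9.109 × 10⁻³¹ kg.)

KE = 9.08 eV

p = h/λ = 6.626 × 10⁻³⁴ / 4.070 × 10⁻¹⁰ = 1.628 × 10⁻²⁴ kg·m/s.
KE = p²/(2m) = (1.628 × 10⁻²⁴)² / (2 × 9.109 × 10⁻³¹) = 1.455 × 10⁻¹⁸ J = 9.08 eV.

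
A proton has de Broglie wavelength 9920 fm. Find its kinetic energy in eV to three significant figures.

p = h/λ = 6.626 × 10⁻³⁴ / 9.920 × 10⁻¹² = 6.679 × 10⁻²³ kg·m/s.
KE = p²/(2m) = (6.679 × 10⁻²³)² / (2 × 1.673 × 10⁻²⁷) = 1.333 × 10⁻¹⁸ J = 8.32 eV.

KE = 8.32 eV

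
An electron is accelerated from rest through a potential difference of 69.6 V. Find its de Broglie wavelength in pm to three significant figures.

KE = eV = 1.602 × 10⁻¹⁹ × 69.60 = 1.115 × 10⁻¹⁷ J.
p = √(2mKE) = √(2 × 9.109 × 10⁻³¹ × 1.115 × 10⁻¹⁷) = 4.507 × 10⁻²⁴ kg·m/s.
λ = h/p = 6.626 × 10⁻³⁴ / 4.507 × 10⁻²⁴ = 1.47 × 10⁻¹⁰ m = 147 pm.

λ = 147 pm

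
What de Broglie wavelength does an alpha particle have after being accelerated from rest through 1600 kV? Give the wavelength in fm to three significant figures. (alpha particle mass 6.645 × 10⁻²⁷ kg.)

KE = 2eV = 2 × 1.602 × 10⁻¹⁹ × 1.600 × 10⁶ = 5.126 × 10⁻¹³ J.
p = √(2mKE) = √(2 × 6.645 × 10⁻²⁷ × 5.126 × 10⁻¹³) = 8.254 × 10⁻²⁰ kg·m/s.
λ = h/p = 6.626 × 10⁻³⁴ / 8.254 × 10⁻²⁰ = 8.03 × 10⁻¹⁵ m = 8.03 fm.

λ = 8.03 fm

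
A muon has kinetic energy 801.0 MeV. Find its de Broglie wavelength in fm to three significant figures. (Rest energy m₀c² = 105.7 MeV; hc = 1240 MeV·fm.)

λ = 1.38 fm

Total energy E = KE + m₀c² = 801.0 + 105.7 = 906.7 MeV.
(pc)² = E² − (m₀c²)² = (906.7)² − (105.7)² = 8.109 × 10⁵ MeV², so pc = 900.5 MeV.
λ = hc/(pc) = 1240 MeV·fm / 900.5 MeV = 1.38 fm.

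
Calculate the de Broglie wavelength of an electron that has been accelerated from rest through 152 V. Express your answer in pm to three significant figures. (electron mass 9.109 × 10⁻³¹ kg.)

KE = eV = 1.602 × 10⁻¹⁹ × 152.0 = 2.435 × 10⁻¹⁷ J.
p = √(2mKE) = √(2 × 9.109 × 10⁻³¹ × 2.435 × 10⁻¹⁷) = 6.660 × 10⁻²⁴ kg·m/s.
λ = h/p = 6.626 × 10⁻³⁴ / 6.660 × 10⁻²⁴ = 9.95 × 10⁻¹¹ m = 99.5 pm.

λ = 99.5 pm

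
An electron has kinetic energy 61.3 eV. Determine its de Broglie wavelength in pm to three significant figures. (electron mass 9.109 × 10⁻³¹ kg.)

KE = 61.3 eV = 9.820 × 10⁻¹⁸ J.
p = √(2mKE) = √(2 × 9.109 × 10⁻³¹ × 9.820 × 10⁻¹⁸) = 4.230 × 10⁻²⁴ kg·m/s.
λ = h/p = 6.626 × 10⁻³⁴ / 4.230 × 10⁻²⁴ = 1.57 × 10⁻¹⁰ m = 157 pm.

λ = 157 pm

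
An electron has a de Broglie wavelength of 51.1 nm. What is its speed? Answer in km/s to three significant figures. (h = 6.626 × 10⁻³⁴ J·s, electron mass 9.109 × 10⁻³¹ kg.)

v = 14.2 km/s

p = h/λ = 6.626 × 10⁻³⁴ / 5.110 × 10⁻⁸ = 1.297 × 10⁻²⁶ kg·m/s.
v = p/m = 1.297 × 10⁻²⁶ / 9.109 × 10⁻³¹ = 1.42 × 10⁴ m/s = 14.2 km/s.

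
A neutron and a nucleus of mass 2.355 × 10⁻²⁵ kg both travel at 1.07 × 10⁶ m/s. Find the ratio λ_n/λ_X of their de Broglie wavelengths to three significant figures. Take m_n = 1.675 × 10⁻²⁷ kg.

λ_n/λ_X = 141

At fixed v, p = mv so λ = h/(mv) ∝ 1/m.
λ_n/λ_X = m_X/m_n = 2.355 × 10⁻²⁵/1.675 × 10⁻²⁷ = 141.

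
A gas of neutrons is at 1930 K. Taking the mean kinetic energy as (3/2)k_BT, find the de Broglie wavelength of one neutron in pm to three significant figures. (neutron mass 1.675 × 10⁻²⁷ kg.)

λ = 57.3 pm

KE = (3/2)k_BT = 1.5 × 1.381 × 10⁻²³ × 1930 = 3.998 × 10⁻²⁰ J.
p = √(2mKE) = √(2 × 1.675 × 10⁻²⁷ × 3.998 × 10⁻²⁰) = 1.157 × 10⁻²³ kg·m/s.
λ = h/p = 5.73 × 10⁻¹¹ m = 57.3 pm.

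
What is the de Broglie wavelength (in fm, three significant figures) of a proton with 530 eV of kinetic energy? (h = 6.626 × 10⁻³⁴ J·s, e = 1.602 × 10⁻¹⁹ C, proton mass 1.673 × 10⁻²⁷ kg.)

λ = 1240 fm

KE = 530 eV = 8.491 × 10⁻¹⁷ J.
p = √(2mKE) = √(2 × 1.673 × 10⁻²⁷ × 8.491 × 10⁻¹⁷) = 5.330 × 10⁻²² kg·m/s.
λ = h/p = 6.626 × 10⁻³⁴ / 5.330 × 10⁻²² = 1.24 × 10⁻¹² m = 1240 fm.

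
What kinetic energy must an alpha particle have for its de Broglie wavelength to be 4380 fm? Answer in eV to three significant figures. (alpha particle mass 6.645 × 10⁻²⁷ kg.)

p = h/λ = 6.626 × 10⁻³⁴ / 4.380 × 10⁻¹² = 1.513 × 10⁻²² kg·m/s.
KE = p²/(2m) = (1.513 × 10⁻²²)² / (2 × 6.645 × 10⁻²⁷) = 1.722 × 10⁻¹⁸ J = 10.7 eV.

KE = 10.7 eV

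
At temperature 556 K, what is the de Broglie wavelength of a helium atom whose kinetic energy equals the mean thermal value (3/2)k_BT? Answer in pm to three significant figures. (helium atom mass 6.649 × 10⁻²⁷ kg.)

λ = 53.5 pm

KE = (3/2)k_BT = 1.5 × 1.381 × 10⁻²³ × 556 = 1.152 × 10⁻²⁰ J.
p = √(2mKE) = √(2 × 6.649 × 10⁻²⁷ × 1.152 × 10⁻²⁰) = 1.238 × 10⁻²³ kg·m/s.
λ = h/p = 5.35 × 10⁻¹¹ m = 53.5 pm.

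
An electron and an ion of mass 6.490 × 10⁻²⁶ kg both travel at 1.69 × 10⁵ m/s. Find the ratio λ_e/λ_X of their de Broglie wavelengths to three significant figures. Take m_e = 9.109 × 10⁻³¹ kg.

At fixed v, p = mv so λ = h/(mv) ∝ 1/m.
λ_e/λ_X = m_X/m_e = 6.490 × 10⁻²⁶/9.109 × 10⁻³¹ = 7.12 × 10⁴.

λ_e/λ_X = 7.12 × 10⁴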